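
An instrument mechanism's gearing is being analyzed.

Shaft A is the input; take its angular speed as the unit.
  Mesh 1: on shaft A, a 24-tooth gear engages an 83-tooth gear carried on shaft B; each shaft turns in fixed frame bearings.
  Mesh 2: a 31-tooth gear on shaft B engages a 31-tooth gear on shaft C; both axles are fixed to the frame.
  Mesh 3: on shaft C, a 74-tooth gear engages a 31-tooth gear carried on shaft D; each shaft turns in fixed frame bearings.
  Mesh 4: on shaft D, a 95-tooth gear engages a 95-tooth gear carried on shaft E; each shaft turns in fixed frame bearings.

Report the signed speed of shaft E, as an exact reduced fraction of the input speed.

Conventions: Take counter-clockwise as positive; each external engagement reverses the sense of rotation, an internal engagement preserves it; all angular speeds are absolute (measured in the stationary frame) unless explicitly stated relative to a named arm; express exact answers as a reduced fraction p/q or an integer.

4-mesh fixed-axis compound train (all bearings frame-fixed)
mesh 1 [24T→83T]: |ω|/ω_in = 1×24/83 = 24/83, sense flips to −
mesh 2 [31T→31T]: |ω|/ω_in = (24/83)×31/31 = 24/83, sense flips to +
mesh 3 [74T→31T]: |ω|/ω_in = (24/83)×74/31 = 1776/2573, sense flips to −
mesh 4 [95T→95T]: |ω|/ω_in = (1776/2573)×95/95 = 1776/2573, sense flips to +
signed output speed (× input speed) = 1776/2573

1776/2573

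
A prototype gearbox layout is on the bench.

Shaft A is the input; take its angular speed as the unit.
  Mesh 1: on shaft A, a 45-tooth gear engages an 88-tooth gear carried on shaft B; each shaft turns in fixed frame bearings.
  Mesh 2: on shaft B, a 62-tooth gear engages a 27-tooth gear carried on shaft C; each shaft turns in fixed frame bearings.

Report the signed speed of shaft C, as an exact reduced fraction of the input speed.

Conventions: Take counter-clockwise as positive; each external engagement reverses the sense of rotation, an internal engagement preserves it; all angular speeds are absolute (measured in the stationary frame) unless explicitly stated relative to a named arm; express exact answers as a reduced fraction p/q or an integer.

2-mesh fixed-axis compound train (all bearings frame-fixed)
mesh 1 [45T→88T]: |ω|/ω_in = 1×45/88 = 45/88, sense flips to −
mesh 2 [62T→27T]: |ω|/ω_in = (45/88)×62/27 = 155/132, sense flips to +
signed output speed (× input speed) = 155/132

155/132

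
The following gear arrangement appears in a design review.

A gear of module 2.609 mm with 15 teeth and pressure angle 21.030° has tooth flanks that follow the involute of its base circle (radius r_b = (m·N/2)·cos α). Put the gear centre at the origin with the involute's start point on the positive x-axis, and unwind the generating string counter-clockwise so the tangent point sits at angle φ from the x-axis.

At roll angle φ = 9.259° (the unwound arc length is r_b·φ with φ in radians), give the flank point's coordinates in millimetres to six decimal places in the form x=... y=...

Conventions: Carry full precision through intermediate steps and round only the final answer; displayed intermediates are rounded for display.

class = single-mesh tooth geometry [base-circle involute, m = 2.609, 15T]
pitch radius r_p = m·N/2 = 2.609·15/2 = 19.567500
base radius r_b = r_p·cos α = 19.567500·cos 21.030° = 18.264161
roll angle φ = 9.259° = 0.16160004 rad
x = r_b·(cos φ + φ·sin φ) = 18.501086
y = r_b·(sin φ − φ·cos φ) = 0.025625

x=18.501086 y=0.025625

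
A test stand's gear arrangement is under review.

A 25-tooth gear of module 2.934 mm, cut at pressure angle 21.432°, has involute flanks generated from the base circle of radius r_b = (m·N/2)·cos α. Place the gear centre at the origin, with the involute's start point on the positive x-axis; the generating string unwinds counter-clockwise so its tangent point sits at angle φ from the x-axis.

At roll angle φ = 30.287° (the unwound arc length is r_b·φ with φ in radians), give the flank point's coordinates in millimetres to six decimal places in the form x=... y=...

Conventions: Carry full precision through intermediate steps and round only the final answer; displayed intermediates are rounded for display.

recognized (one wheel, involute flank): single-mesh tooth geometry, m = 2.934, N = 25
pitch radius r_p = m·N/2 = 2.934·25/2 = 36.675000
base radius r_b = r_p·cos α = 36.675000·cos 21.432° = 34.138993
roll angle φ = 30.287° = 0.52860787 rad
x = r_b·(cos φ + φ·sin φ) = 38.580603
y = r_b·(sin φ − φ·cos φ) = 1.634354

x=38.580603 y=1.634354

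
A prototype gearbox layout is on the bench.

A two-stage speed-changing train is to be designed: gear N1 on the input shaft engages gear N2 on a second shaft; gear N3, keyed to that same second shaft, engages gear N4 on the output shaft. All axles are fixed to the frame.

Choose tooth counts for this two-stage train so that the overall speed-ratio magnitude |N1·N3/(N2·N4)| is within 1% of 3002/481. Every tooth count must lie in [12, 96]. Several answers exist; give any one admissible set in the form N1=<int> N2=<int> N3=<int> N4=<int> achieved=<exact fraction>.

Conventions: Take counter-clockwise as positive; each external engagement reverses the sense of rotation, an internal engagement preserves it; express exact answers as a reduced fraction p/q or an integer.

N1=38 N2=13 N3=79 N4=37 achieved=3002/481

design class (target 3002/481): fixed-axis compound train
target = 3002/481 in lowest terms: an exact hit needs N1·N3 = k·3002 and N2·N4 = k·481 for one integer k, every count in [12, 96]; additionally prefer no 1:1 stage (N1 ≠ N2, N3 ≠ N4)
k = 1: N1·N3 = 3002 = 38·79, N2·N4 = 481 = 13·37
achieved = 38·79/(13·37) = 3002/481; |achieved − target| = 0 ≤ 1501/24050 ✓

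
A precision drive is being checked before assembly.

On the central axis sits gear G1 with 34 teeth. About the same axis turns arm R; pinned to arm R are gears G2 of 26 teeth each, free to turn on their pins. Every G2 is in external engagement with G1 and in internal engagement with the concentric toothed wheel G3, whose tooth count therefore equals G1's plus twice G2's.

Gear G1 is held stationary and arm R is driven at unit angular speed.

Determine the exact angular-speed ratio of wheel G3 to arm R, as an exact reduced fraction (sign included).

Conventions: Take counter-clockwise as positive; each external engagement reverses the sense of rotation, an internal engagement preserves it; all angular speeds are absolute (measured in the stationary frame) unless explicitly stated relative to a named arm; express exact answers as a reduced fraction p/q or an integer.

class = planetary set [G3 = 34+2·26 = 86; Willis about the carrier]
ring teeth: 34 + 2·26 = 86
34(ω_sun−ω_arm) = −86(ω_ring−ω_arm),  ω_sun = 0, ω_arm = 1
ω_ring = 1 − (34/86)(0−1) = 60/43
ω_out/ω_in = 60/43

60/43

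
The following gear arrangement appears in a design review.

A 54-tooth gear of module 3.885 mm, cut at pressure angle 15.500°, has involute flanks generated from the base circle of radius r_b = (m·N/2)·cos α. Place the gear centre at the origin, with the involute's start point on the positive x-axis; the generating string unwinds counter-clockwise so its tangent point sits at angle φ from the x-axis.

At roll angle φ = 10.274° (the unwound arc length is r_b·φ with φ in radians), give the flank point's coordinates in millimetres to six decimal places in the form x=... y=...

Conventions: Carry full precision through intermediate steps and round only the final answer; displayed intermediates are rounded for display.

single-mesh involute tooth geometry (54T wheel at module 3.885)
pitch radius r_p = m·N/2 = 3.885·54/2 = 104.895000
base radius r_b = r_p·cos α = 104.895000·cos 15.500° = 101.080016
roll angle φ = 10.274° = 0.17931513 rad
x = r_b·(cos φ + φ·sin φ) = 102.692036
y = r_b·(sin φ − φ·cos φ) = 0.193641

x=102.692036 y=0.193641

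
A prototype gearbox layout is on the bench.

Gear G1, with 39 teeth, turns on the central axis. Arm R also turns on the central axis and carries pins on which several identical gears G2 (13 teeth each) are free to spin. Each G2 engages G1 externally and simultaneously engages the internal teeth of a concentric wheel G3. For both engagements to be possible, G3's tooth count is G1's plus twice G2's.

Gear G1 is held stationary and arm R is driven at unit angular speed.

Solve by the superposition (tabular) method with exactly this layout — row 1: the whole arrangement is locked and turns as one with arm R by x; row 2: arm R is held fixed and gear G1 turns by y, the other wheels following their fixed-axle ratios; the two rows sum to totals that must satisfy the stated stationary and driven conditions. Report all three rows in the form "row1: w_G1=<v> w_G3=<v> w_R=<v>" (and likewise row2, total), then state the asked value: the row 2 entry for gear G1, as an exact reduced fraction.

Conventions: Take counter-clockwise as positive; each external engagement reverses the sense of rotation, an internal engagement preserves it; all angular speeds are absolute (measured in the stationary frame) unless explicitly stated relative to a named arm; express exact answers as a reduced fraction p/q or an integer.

row1: w_G1=1 w_G3=1 w_R=1
row2: w_G1=-1 w_G3=3/5 w_R=0
total: w_G1=0 w_G3=8/5 w_R=1
asked value: -1

topology: planetary set — G1 39T / G2 13T / G3 65T, arm = carrier (Willis)
row 1: whole set turns with the arm by x
row 2 (arm held, sun turns y): ω_ring = −(39/65)·y, ω_arm = 0
boundary: total ω_sun = x + y = 0 and total ω_arm = x = 1  ⇒  y = -1, x = 1
row 2 ring = −(39/65)·(-1) = 3/5
totals (row 1 + row 2): sun 1 + (-1) = 0, ring 1 + 3/5 = 8/5, arm 1 + 0 = 1
asked cell (row2, sun) = -1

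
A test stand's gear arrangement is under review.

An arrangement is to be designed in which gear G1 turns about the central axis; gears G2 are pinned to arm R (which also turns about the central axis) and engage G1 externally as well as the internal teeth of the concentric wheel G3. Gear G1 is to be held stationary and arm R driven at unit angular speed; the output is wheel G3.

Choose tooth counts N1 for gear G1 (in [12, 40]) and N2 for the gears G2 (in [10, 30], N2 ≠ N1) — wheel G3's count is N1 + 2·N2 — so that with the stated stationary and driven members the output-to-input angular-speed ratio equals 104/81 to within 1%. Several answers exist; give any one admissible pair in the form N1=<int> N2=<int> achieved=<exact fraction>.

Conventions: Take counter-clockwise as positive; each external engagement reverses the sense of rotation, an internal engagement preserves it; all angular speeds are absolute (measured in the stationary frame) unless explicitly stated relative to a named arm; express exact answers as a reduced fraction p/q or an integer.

N1=23 N2=29 achieved=104/81

design class (target 104/81): planetary set
Willis with ω_sun = 0: ω_ring/ω_arm = (N1+N3)/N3; set equal to 104/81  ⇒  N3/N1 = 1/(104/81 − 1) = 81/23
N3 = N1 + 2·N2  ⇒  N2/N1 = (N3/N1 − 1)/2 = (81/23 − 1)/2 = 29/23
smallest multiple with N1 ≥ 12 and N2 ≥ 10: k = 1  ⇒  N1 = 1·23 = 23, N2 = 1·29 = 29 (N1 ≤ 40, N2 ≤ 30, N2 ≠ N1 ✓), N3 = 23 + 2·29 = 81
check: (N1+N3)/N3 with N1 = 23, N3 = 81 gives 104/81; |achieved − target| = 0 ≤ 26/2025 ✓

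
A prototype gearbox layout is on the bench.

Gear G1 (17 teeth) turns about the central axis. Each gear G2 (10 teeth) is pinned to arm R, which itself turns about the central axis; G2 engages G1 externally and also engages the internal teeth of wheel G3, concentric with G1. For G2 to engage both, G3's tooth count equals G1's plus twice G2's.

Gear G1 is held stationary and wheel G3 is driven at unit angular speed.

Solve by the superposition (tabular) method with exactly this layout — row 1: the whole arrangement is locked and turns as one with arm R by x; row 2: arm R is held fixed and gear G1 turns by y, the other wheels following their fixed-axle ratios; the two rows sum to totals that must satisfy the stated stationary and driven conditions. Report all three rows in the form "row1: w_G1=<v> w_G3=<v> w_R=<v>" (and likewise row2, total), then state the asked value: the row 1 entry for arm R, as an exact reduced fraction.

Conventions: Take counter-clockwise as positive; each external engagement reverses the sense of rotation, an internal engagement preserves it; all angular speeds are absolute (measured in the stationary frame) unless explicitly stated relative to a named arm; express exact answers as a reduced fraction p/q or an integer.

row1: w_G1=37/54 w_G3=37/54 w_R=37/54
row2: w_G1=-37/54 w_G3=17/54 w_R=0
total: w_G1=0 w_G3=1 w_R=37/54
asked value: 37/54

planetary set (17T centre, 10T on arm, 37T internal) — Willis relation
row 1 (train locked, turned with arm): all members turn x
superposition row 2 [arm held]: sun y, ring −(17/37)·y, arm 0
boundary: total ω_sun = x + y = 0 and total ω_ring = x − (17/37)·y = 1  ⇒  y = -37/54, x = 37/54
row 2 ring = −(17/37)·(-37/54) = 17/54
totals (row 1 + row 2): sun 37/54 + (-37/54) = 0, ring 37/54 + 17/54 = 1, arm 37/54 + 0 = 37/54
asked cell (row1, arm) = 37/54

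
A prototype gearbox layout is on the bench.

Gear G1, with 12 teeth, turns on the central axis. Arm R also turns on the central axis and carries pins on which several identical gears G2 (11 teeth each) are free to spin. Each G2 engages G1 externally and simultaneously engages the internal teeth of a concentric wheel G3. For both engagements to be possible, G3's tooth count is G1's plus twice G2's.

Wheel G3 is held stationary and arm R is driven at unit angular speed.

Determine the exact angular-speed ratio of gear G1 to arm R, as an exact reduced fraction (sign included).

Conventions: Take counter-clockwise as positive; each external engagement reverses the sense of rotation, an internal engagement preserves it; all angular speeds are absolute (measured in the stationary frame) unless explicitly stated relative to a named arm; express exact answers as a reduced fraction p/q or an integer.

23/6

class = planetary set [G3 = 12+2·11 = 34; Willis about the carrier]
ring teeth: 12 + 2·11 = 34
12(ω_sun−ω_arm) = −34(ω_ring−ω_arm),  ω_ring = 0, ω_arm = 1
ω_sun = 1 − (34/12)(0−1) = 23/6
ω_out/ω_in = 23/6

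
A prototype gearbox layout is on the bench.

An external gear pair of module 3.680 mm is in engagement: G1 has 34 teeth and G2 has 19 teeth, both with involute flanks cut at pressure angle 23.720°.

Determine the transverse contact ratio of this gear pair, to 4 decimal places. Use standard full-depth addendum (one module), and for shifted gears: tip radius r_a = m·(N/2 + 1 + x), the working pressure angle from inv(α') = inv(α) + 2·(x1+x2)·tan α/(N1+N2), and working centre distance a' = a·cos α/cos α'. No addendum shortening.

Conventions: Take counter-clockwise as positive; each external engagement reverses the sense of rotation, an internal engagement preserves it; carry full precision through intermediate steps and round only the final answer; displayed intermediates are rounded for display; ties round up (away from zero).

1.4828

topology: single-mesh involute geometry — m = 3.680, 34T/19T pair
base radii: r_b1 = 57.275071, r_b2 = 32.006657
tip radii: r_a1 = 66.240000, r_a2 = 38.640000
no profile shift: α' = α, a' = a
action lengths: √(r_a1²−r_b1²) = 33.276176, √(r_a2²−r_b2²) = 21.647713
base pitch p_b = π·m·cos α = 10.584408
CR = (33.276176 + 21.647713 − 97.520000·sin 23.72000°)/10.584408 = 1.482820
contact ratio ≈ 1.4828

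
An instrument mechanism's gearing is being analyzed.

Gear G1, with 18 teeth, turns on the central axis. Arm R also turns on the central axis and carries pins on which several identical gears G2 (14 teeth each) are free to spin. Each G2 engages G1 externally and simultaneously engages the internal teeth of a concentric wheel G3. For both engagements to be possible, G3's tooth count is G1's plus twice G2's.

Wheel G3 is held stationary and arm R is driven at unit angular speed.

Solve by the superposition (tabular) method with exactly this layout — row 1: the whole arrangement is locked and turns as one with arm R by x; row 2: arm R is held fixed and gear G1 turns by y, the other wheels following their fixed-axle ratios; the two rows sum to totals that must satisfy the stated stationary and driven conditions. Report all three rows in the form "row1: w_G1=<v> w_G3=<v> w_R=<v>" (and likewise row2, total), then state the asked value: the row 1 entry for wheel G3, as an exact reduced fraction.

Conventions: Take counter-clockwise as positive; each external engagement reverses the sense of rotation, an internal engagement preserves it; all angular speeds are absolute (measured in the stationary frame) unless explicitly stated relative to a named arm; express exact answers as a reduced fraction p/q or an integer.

row1: w_G1=1 w_G3=1 w_R=1
row2: w_G1=23/9 w_G3=-1 w_R=0
total: w_G1=32/9 w_G3=0 w_R=1
asked value: 1

recognized (axles ride arm R): planetary set, 18/14/46 teeth
row 1: whole set turns with the arm by x
row 2 — arm fixed, fixed-axis ratios: sun y, ring −(18/46)·y, arm 0
boundary: total ω_ring = x − (18/46)·y = 0 and total ω_arm = x = 1  ⇒  y = 23/9, x = 1
row 2 ring = −(18/46)·23/9 = -1
totals (row 1 + row 2): sun 1 + 23/9 = 32/9, ring 1 + (-1) = 0, arm 1 + 0 = 1
asked cell (row1, ring) = 1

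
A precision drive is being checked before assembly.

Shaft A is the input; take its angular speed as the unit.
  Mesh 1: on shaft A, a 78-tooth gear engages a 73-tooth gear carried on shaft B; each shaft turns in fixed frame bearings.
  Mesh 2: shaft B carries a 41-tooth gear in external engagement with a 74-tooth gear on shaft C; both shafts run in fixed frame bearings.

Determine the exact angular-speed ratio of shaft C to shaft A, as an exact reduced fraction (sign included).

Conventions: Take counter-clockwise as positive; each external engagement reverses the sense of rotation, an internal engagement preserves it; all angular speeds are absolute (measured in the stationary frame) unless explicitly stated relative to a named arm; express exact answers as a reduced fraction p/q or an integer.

1599/2701

class = fixed-axis compound train [2 meshes; 2 ratios multiply, 2 sense flips]
mesh 1 [78T→73T]: running ratio 78/73, sense −
mesh 2 [41T→74T]: running ratio 1599/2701, sense +
ω_out/ω_in = 1599/2701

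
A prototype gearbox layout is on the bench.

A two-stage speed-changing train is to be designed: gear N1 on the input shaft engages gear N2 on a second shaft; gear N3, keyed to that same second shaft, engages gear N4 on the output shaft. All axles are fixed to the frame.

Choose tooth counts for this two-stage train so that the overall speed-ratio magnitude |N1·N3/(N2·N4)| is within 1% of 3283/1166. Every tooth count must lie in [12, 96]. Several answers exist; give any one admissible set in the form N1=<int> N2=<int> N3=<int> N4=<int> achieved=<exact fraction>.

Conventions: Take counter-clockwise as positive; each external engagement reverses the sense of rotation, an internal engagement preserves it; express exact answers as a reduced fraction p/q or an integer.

2-stage fixed-axis compound train for ratio 3283/1166
target = 3283/1166 in lowest terms: an exact hit needs N1·N3 = k·3283 and N2·N4 = k·1166 for one integer k, every count in [12, 96]; additionally prefer no 1:1 stage (N1 ≠ N2, N3 ≠ N4)
k = 1: N1·N3 = 3283 = 49·67, N2·N4 = 1166 = 22·53
achieved = 49·67/(22·53) = 3283/1166; |achieved − target| = 0 ≤ 3283/116600 ✓

N1=49 N2=22 N3=67 N4=53 achieved=3283/1166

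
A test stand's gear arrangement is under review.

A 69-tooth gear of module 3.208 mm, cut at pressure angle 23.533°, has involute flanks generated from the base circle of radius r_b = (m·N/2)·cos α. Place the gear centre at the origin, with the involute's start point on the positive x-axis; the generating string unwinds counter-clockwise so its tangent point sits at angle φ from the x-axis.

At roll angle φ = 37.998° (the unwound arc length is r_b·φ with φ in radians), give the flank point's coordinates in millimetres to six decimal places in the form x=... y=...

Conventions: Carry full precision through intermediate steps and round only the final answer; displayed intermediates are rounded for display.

class = single-mesh tooth geometry [base-circle involute, m = 3.208, 69T]
pitch radius r_p = m·N/2 = 3.208·69/2 = 110.676000
base radius r_b = r_p·cos α = 110.676000·cos 23.533° = 101.471106
roll angle φ = 37.998° = 0.66319021 rad
x = r_b·(cos φ + φ·sin φ) = 121.391372
y = r_b·(sin φ − φ·cos φ) = 9.438710

x=121.391372 y=9.438710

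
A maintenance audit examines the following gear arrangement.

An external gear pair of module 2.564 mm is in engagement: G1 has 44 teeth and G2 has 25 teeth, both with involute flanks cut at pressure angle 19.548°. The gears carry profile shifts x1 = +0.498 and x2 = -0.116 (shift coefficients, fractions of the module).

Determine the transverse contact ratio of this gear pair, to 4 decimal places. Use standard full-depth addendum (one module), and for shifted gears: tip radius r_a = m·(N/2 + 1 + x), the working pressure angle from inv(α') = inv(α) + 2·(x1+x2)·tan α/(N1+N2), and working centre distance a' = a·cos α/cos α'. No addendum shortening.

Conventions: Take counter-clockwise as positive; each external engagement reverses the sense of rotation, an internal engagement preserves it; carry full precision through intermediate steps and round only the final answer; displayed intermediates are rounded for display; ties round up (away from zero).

recognized (one external pair, fixed centres): single-mesh tooth geometry, m = 2.564, N1 = 44, N2 = 25
base radii: r_b1 = 53.156728, r_b2 = 30.202686
tip radii: r_a1 = 60.248872, r_a2 = 34.316576
inv(α') = inv(19.548°) + 2·(+0.498-0.116)·tan α/(44+25) = 0.01781611  ⇒  α' = 21.18150°
a' = a·cos α / cos α' = 88.4580·cos 19.548°/cos 21.18150° = 89.399178
action lengths: √(r_a1²−r_b1²) = 28.359986, √(r_a2²−r_b2²) = 16.291873
base pitch p_b = π·m·cos α = 7.590763
CR = (28.359986 + 16.291873 − 89.399178·sin 21.18150°)/7.590763 = 1.626955
contact ratio ≈ 1.6270

1.6270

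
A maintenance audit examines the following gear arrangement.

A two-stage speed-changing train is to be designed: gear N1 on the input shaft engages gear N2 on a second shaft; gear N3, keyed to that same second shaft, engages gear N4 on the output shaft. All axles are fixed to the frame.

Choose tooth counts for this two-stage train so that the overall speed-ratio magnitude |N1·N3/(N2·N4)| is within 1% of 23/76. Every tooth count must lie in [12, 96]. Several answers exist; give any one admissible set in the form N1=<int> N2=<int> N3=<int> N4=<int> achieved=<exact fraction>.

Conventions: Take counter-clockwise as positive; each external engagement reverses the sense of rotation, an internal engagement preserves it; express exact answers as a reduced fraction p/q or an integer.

2-stage fixed-axis compound train for ratio 23/76
target = 23/76 in lowest terms: an exact hit needs N1·N3 = k·23 and N2·N4 = k·76 for one integer k, every count in [12, 96]; additionally prefer no 1:1 stage (N1 ≠ N2, N3 ≠ N4)
k = 1…11: no 1:1-free in-range split of k·23 and k·76 into factor pairs; take k = 12
k = 12: N1·N3 = 276 = 12·23, N2·N4 = 912 = 76·12
achieved = 12·23/(76·12) = 23/76; |achieved − target| = 0 ≤ 23/7600 ✓

N1=12 N2=76 N3=23 N4=12 achieved=23/76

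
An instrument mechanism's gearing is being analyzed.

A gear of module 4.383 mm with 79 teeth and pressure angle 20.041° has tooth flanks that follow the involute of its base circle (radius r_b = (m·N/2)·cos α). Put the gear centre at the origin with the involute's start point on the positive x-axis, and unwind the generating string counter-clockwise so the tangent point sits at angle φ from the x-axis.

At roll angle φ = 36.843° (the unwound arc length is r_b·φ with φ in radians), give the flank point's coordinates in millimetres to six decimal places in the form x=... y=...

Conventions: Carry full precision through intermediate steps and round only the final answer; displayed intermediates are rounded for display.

topology: single-mesh involute geometry — m = 4.383, N = 79
pitch radius r_p = m·N/2 = 4.383·79/2 = 173.128500
base radius r_b = r_p·cos α = 173.128500·cos 20.041° = 162.645160
roll angle φ = 36.843° = 0.64303166 rad
x = r_b·(cos φ + φ·sin φ) = 192.874233
y = r_b·(sin φ − φ·cos φ) = 13.827763

x=192.874233 y=13.827763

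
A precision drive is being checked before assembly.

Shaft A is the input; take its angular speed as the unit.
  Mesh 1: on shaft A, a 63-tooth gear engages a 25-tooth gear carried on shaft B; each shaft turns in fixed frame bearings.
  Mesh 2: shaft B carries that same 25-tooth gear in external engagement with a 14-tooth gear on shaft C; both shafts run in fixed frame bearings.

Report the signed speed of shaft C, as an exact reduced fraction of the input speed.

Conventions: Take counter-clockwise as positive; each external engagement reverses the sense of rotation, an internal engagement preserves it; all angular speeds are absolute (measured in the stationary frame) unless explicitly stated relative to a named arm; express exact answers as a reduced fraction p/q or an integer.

9/2

2-mesh fixed-axis compound train (all bearings frame-fixed)
mesh 1 [63T→25T]: |ω|/ω_in = 1×63/25 = 63/25, sense flips to −
mesh 2 [25T→14T]: |ω|/ω_in = (63/25)×25/14 = 9/2, sense flips to +
signed output speed (× input speed) = 9/2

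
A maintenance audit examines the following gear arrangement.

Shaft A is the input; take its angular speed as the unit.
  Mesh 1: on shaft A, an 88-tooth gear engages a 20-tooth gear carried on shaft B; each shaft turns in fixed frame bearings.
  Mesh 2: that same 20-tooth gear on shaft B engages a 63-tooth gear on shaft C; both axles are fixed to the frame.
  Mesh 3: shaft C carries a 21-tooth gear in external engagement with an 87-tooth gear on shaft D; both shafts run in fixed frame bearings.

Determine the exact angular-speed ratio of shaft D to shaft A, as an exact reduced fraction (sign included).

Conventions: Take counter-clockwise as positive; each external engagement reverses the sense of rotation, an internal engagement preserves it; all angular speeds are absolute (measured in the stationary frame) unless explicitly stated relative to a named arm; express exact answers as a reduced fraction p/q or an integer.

-88/261

class = fixed-axis compound train [3 meshes; 3 ratios multiply, 3 sense flips]
mesh 1 [88T→20T]: running ratio 22/5, sense −
mesh 2 [20T→63T]: running ratio 88/63, sense +
mesh 3 [21T→87T]: running ratio 88/261, sense −
ω_out/ω_in = -88/261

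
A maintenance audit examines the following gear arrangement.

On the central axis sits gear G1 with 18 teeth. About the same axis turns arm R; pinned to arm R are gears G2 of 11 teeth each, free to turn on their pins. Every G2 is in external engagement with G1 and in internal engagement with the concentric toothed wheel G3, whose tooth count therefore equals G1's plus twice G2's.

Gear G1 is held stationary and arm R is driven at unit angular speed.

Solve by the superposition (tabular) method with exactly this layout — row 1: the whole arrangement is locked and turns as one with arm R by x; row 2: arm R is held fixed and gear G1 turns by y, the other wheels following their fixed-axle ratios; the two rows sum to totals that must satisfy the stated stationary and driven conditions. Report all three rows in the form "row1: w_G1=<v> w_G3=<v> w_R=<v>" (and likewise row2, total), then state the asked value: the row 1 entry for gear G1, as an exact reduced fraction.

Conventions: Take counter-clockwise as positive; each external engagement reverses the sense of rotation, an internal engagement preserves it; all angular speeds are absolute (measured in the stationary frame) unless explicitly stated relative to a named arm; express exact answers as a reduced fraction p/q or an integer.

row1: w_G1=1 w_G3=1 w_R=1
row2: w_G1=-1 w_G3=9/20 w_R=0
total: w_G1=0 w_G3=29/20 w_R=1
asked value: 1

recognized (axles ride arm R): planetary set, 18/11/40 teeth
row 1: whole set turns with the arm by x
superposition row 2 [arm held]: sun y, ring −(18/40)·y, arm 0
boundary: total ω_sun = x + y = 0 and total ω_arm = x = 1  ⇒  y = -1, x = 1
row 2 ring = −(18/40)·(-1) = 9/20
totals (row 1 + row 2): sun 1 + (-1) = 0, ring 1 + 9/20 = 29/20, arm 1 + 0 = 1
asked cell (row1, sun) = 1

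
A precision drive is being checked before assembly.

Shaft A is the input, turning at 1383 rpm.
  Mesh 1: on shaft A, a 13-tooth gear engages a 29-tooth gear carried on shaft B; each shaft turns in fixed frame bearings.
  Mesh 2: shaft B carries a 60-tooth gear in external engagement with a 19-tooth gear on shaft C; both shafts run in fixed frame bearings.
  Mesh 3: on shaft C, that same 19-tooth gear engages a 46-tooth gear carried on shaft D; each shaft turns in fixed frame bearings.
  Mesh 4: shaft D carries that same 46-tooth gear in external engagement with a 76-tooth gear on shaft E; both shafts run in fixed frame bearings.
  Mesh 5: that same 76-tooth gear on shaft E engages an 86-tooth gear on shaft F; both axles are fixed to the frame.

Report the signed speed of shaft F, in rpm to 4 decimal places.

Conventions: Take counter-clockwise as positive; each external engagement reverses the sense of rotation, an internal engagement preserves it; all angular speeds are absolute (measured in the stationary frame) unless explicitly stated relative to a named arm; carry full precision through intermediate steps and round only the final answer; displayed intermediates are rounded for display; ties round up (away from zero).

5-mesh fixed-axis compound train (all bearings frame-fixed)
mesh 1 [13T→29T]: ω = 1383.0000×13/29 = 619.9655 rpm, sense flips to −
mesh 2 [60T→19T]: ω = 619.9655×60/19 = 1957.7858 rpm, sense flips to +
mesh 3 [19T→46T]: ω = 1957.7858×19/46 = 808.6507 rpm, sense flips to −
mesh 4 [46T→76T]: ω = 808.6507×46/76 = 489.4465 rpm, sense flips to +
mesh 5 [76T→86T]: ω = 489.4465×76/86 = 432.5341 rpm, sense flips to −
signed output speed = -432.5341 rpm

-432.5341 rpm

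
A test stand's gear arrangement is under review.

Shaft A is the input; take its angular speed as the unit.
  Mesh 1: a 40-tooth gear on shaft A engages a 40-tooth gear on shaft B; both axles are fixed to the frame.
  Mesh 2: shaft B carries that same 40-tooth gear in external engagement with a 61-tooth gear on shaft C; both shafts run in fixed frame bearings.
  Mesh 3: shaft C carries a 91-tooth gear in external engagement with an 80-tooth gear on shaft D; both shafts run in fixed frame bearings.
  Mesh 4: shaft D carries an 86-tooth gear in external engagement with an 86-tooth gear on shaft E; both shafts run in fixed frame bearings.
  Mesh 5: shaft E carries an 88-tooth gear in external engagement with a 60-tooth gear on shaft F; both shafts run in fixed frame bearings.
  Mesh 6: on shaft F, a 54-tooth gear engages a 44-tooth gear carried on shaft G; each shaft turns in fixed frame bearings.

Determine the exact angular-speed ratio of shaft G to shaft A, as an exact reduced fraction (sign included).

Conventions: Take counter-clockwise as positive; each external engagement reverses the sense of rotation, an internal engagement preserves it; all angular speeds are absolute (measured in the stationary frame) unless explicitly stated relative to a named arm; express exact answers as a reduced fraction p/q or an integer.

819/610

class = fixed-axis compound train [6 meshes; 6 ratios multiply, 6 sense flips]
mesh 1 [40T→40T]: running ratio 1, sense −
mesh 2 [40T→61T]: running ratio 40/61, sense +
mesh 3 [91T→80T]: running ratio 91/122, sense −
mesh 4 [86T→86T]: running ratio 91/122, sense +
mesh 5 [88T→60T]: running ratio 1001/915, sense −
mesh 6 [54T→44T]: running ratio 819/610, sense +
ω_out/ω_in = 819/610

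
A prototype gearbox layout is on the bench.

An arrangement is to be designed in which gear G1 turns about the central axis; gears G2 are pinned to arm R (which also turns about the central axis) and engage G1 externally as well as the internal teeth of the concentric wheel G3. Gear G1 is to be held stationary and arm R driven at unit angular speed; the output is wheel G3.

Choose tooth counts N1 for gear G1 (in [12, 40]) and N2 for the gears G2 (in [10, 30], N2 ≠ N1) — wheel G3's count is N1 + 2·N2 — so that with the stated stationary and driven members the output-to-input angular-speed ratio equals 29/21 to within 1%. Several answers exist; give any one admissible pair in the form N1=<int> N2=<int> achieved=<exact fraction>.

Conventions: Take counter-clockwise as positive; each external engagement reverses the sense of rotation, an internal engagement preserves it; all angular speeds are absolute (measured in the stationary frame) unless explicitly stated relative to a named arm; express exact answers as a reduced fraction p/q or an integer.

planetary set to be sized for 29/21 (Willis relation)
Willis with ω_sun = 0: ω_ring/ω_arm = (N1+N3)/N3; set equal to 29/21  ⇒  N3/N1 = 1/(29/21 − 1) = 21/8
N3 = N1 + 2·N2  ⇒  N2/N1 = (N3/N1 − 1)/2 = (21/8 − 1)/2 = 13/16
smallest multiple with N1 ≥ 12 and N2 ≥ 10: k = 1  ⇒  N1 = 1·16 = 16, N2 = 1·13 = 13 (N1 ≤ 40, N2 ≤ 30, N2 ≠ N1 ✓), N3 = 16 + 2·13 = 42
check: (N1+N3)/N3 with N1 = 16, N3 = 42 gives 29/21; |achieved − target| = 0 ≤ 29/2100 ✓

N1=16 N2=13 achieved=29/21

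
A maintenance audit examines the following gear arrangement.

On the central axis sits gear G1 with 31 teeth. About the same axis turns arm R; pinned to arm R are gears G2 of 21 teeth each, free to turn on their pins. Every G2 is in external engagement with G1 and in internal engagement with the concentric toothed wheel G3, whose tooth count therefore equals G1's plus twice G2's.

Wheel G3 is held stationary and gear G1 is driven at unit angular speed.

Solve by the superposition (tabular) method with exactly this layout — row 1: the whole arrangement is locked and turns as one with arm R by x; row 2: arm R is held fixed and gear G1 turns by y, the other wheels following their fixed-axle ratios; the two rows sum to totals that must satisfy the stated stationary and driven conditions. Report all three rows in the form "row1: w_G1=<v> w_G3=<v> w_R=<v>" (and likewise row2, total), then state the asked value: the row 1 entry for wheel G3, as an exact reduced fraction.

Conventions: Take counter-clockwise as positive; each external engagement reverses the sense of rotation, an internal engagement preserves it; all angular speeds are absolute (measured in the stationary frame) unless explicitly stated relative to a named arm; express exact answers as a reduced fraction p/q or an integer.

row1: w_G1=31/104 w_G3=31/104 w_R=31/104
row2: w_G1=73/104 w_G3=-31/104 w_R=0
total: w_G1=1 w_G3=0 w_R=31/104
asked value: 31/104

planetary set (31T centre, 21T on arm, 73T internal) — Willis relation
row 1 — lock + rotate with arm: ω_sun = ω_ring = ω_arm = x
row 2 (arm held, sun turns y): ω_ring = −(31/73)·y, ω_arm = 0
boundary: total ω_ring = x − (31/73)·y = 0 and total ω_sun = x + y = 1  ⇒  y = 73/104, x = 31/104
row 2 ring = −(31/73)·73/104 = -31/104
totals (row 1 + row 2): sun 31/104 + 73/104 = 1, ring 31/104 + (-31/104) = 0, arm 31/104 + 0 = 31/104
asked cell (row1, ring) = 31/104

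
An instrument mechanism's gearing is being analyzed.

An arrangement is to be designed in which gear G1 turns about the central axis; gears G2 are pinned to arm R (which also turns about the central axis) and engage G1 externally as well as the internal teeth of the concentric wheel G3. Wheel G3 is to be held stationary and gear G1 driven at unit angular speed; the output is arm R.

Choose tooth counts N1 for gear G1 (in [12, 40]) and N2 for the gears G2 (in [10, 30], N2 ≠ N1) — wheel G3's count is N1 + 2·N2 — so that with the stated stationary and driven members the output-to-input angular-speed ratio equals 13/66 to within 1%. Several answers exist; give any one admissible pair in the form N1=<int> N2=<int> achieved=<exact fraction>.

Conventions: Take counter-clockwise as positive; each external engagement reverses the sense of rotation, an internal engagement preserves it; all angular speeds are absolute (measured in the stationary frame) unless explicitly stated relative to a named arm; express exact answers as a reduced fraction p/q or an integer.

design class (target 13/66): planetary set
Willis with ω_ring = 0: ω_arm/ω_sun = N1/(N1+N3); set equal to 13/66  ⇒  N3/N1 = 1/(13/66) − 1 = 53/13
N3 = N1 + 2·N2  ⇒  N2/N1 = (N3/N1 − 1)/2 = (53/13 − 1)/2 = 20/13
smallest multiple with N1 ≥ 12 and N2 ≥ 10: k = 1  ⇒  N1 = 1·13 = 13, N2 = 1·20 = 20 (N1 ≤ 40, N2 ≤ 30, N2 ≠ N1 ✓), N3 = 13 + 2·20 = 53
check: N1/(N1+N3) with N1 = 13, N3 = 53 gives 13/66; |achieved − target| = 0 ≤ 13/6600 ✓

N1=13 N2=20 achieved=13/66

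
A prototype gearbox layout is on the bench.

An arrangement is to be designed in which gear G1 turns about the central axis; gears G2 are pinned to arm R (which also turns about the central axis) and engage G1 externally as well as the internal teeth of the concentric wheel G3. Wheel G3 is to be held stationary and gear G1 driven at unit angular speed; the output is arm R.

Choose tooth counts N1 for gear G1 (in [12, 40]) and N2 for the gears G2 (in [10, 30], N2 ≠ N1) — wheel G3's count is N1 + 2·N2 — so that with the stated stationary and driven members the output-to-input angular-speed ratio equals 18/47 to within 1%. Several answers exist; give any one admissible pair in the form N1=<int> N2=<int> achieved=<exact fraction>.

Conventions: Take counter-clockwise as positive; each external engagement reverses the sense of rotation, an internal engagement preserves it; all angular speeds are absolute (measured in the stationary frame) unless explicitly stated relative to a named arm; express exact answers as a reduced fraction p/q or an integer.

N1=36 N2=11 achieved=18/47

design class (target 18/47): planetary set
Willis with ω_ring = 0: ω_arm/ω_sun = N1/(N1+N3); set equal to 18/47  ⇒  N3/N1 = 1/(18/47) − 1 = 29/18
N3 = N1 + 2·N2  ⇒  N2/N1 = (N3/N1 − 1)/2 = (29/18 − 1)/2 = 11/36
smallest multiple with N1 ≥ 12 and N2 ≥ 10: k = 1  ⇒  N1 = 1·36 = 36, N2 = 1·11 = 11 (N1 ≤ 40, N2 ≤ 30, N2 ≠ N1 ✓), N3 = 36 + 2·11 = 58
check: N1/(N1+N3) with N1 = 36, N3 = 58 gives 18/47; |achieved − target| = 0 ≤ 9/2350 ✓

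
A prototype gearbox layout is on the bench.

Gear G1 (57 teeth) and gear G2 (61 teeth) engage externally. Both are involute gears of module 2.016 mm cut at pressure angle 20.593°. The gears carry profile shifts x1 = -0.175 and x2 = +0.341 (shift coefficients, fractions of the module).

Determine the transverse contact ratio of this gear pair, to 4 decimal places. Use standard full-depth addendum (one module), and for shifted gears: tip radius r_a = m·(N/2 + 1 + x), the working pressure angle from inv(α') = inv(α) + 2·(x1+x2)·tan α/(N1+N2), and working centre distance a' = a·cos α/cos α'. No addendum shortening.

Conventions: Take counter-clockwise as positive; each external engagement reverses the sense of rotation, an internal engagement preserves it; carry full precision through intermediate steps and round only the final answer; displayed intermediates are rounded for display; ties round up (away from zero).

1.7186

single-mesh involute tooth geometry (57T engaging 61T at module 2.016)
base radii: r_b1 = 53.784706, r_b2 = 57.559071
tip radii: r_a1 = 59.119200, r_a2 = 64.191456
inv(α') = inv(20.593°) + 2·(-0.175+0.341)·tan α/(57+61) = 0.01737736  ⇒  α' = 21.01262°
a' = a·cos α / cos α' = 118.9440·cos 20.593°/cos 21.01262° = 119.275416
action lengths: √(r_a1²−r_b1²) = 24.541500, √(r_a2²−r_b2²) = 28.416480
base pitch p_b = π·m·cos α = 5.928759
CR = (24.541500 + 28.416480 − 119.275416·sin 21.01262°)/5.928759 = 1.718567
contact ratio ≈ 1.7186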